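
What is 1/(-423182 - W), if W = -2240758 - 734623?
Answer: 1/2552199 ≈ 3.9182e-7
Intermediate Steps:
W = -2975381
1/(-423182 - W) = 1/(-423182 - 1*(-2975381)) = 1/(-423182 + 2975381) = 1/2552199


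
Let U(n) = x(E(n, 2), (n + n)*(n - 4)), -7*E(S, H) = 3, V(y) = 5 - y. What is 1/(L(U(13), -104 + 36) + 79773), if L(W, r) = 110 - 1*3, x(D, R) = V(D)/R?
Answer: 1/79880 ≈ 1.2519e-5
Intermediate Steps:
E(S, H) = -3/7 (E(S, H) = -⅐*3 = -3/7)
x(D, R) = (5 - D)/R
U(n) = 19/(7*n*(-4 + n)) (U(n) = (5 - 1*(-3/7))/(((n + n)*(n - 4))) = (5 + 3/7)/(((2*n)*(-4 + n))) = (38/7)/(2*n*(-4 + n)) = (1/(2*n*(-4 + n)))*(38/7) = 19/(7*n*(-4 + n)))
L(W, r) = 107 (L(W, r) = 110 - 3 = 107)
1/(L(U(13), -104 + 36) + 79773) = 1/(107 + 79773) = 1/79880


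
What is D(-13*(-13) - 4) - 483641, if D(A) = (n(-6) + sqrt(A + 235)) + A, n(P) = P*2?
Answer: -483468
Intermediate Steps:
n(P) = 2*P
D(A) = -12 + A + sqrt(235 + A) (D(A) = (2*(-6) + sqrt(A + 235)) + A = (-12 + sqrt(235 + A)) + A = -12 + A + sqrt(235 + A))
D(-13*(-13) - 4) - 483641 = (-12 + (-13*(-13) - 4) + sqrt(235 + (-13*(-13) - 4))) - 483641 = (-12 + (169 - 4) + sqrt(235 + (169 - 4))) - 483641 = (-12 + 165 + sqrt(235 + 165)) - 483641 = (-12 + 165 + sqrt(400)) - 483641 = (-12 + 165 + 20) - 483641 = 173 - 483641 = -483468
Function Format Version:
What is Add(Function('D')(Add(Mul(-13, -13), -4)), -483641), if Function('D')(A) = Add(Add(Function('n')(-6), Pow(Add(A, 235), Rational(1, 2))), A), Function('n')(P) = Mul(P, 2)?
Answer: -483468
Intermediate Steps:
Function('n')(P) = Mul(2, P)
Function('D')(A) = Add(-12, A, Pow(Add(235, A), Rational(1, 2))) (Function('D')(A) = Add(Add(Mul(2, -6), Pow(Add(A, 235), Rational(1, 2))), A) = Add(Add(-12, Pow(Add(235, A), Rational(1, 2))), A) = Add(-12, A, Pow(Add(235, A), Rational(1, 2))))
Add(Function('D')(Add(Mul(-13, -13), -4)), -483641) = Add(Add(-12, Add(Mul(-13, -13), -4), Pow(Add(235, Add(Mul(-13, -13), -4)), Rational(1, 2))), -483641) = Add(Add(-12, Add(169, -4), Pow(Add(235, Add(169, -4)), Rational(1, 2))), -483641) = Add(Add(-12, 165, Pow(Add(235, 165), Rational(1, 2))), -483641) = Add(Add(-12, 165, Pow(400, Rational(1, 2))), -483641) = Add(Add(-12, 165, 20), -483641) = Add(173, -483641) = -483468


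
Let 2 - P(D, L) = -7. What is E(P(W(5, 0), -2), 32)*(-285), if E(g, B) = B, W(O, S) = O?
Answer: -9120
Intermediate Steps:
P(D, L) = 9 (P(D, L) = 2 - 1*(-7) = 2 + 7 = 9)
E(P(W(5, 0), -2), 32)*(-285) = 32*(-285) = -9120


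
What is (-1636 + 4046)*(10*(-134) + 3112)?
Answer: 4270520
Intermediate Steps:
(-1636 + 4046)*(10*(-134) + 3112) = 2410*(-1340 + 3112) = 2410*1772 = 4270520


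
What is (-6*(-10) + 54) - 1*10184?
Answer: -10070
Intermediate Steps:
(-6*(-10) + 54) - 1*10184 = (60 + 54) - 10184 = 114 - 10184 = -10070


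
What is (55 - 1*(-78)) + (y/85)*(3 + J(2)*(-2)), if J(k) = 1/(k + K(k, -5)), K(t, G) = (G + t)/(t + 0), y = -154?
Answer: 11459/85 ≈ 134.81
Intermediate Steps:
K(t, G) = (G + t)/t
J(k) = 1/(k + (-5 + k)/k)
(55 - 1*(-78)) + (y/85)*(3 + J(2)*(-2)) = (55 - 1*(-78)) + (-154/85)*(3 + (2/(-5 + 2 + 2²))*(-2)) = (55 + 78) + (-154*1/85)*(3 + (2/(-5 + 2 + 4))*(-2)) = 133 - 154*(3 + (2/1)*(-2))/85 = 133 - 154*(3 + (2*1)*(-2))/85 = 133 - 154*(3 + 2*(-2))/85 = 133 - 154*(3 - 4)/85 = 133 - 154/85*(-1) = 133 + 154/85 = 11459/85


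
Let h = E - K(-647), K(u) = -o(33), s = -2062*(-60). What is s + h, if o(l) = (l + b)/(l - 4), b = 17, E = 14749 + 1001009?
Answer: 33044912/29 ≈ 1.1395e+6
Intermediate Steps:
E = 1015758
s = 123720
o(l) = (17 + l)/(-4 + l) (o(l) = (l + 17)/(l - 4) = (17 + l)/(-4 + l))
K(u) = -50/29 (K(u) = -(17 + 33)/(-4 + 33) = -50/29)
h = 29457032/29 (h = 1015758 - 1*(-50/29) = 1015758 + 50/29 = 29457032/29 ≈ 1.0158e+6)
s + h = 123720 + 29457032/29 = 33044912/29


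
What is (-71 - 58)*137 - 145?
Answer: -17818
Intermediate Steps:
(-71 - 58)*137 - 145 = -129*137 - 145 = -17673 - 145 = -17818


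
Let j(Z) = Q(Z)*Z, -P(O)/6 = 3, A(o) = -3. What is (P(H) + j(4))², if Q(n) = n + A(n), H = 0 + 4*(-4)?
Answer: 196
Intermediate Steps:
H = -16 (H = 0 - 16 = -16)
Q(n) = -3 + n (Q(n) = n - 3 = -3 + n)
P(O) = -18 (P(O) = -6*3 = -18)
j(Z) = Z*(-3 + Z) (j(Z) = (-3 + Z)*Z = Z*(-3 + Z))
(P(H) + j(4))² = (-18 + 4*(-3 + 4))² = (-18 + 4*1)² = (-18 + 4)² = (-14)² = 196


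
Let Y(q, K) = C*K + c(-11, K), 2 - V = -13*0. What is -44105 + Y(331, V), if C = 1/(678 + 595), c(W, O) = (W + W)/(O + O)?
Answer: -112305329/2546 ≈ -44111.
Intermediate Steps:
c(W, O) = W/O (c(W, O) = (2*W)/((2*O)) = (2*W)*(1/(2*O)) = W/O)
V = 2 (V = 2 - (-13)*0 = 2 - 1*0 = 2 + 0 = 2)
C = 1/1273 ≈ 0.00078555
Y(q, K) = -11/K + K/1273 (Y(q, K) = K/1273 - 11/K = -11/K + K/1273)
-44105 + Y(331, V) = -44105 + (-11/2 + (1/1273)*2) = -44105 + (-11*1/2 + 2/1273) = -44105 + (-11/2 + 2/1273) = -44105 - 13999/2546 = -112305329/2546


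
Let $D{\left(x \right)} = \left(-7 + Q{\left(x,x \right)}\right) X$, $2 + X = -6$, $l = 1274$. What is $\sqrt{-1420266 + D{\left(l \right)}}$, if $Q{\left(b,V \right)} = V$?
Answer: $i \sqrt{1430402} \approx 1196.0 i$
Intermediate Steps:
$X = -8$ ($X = -2 - 6 = -8$)
$D{\left(x \right)} = 56 - 8 x$ ($D{\left(x \right)} = \left(-7 + x\right) \left(-8\right) = 56 - 8 x$)
$\sqrt{-1420266 + D{\left(l \right)}} = \sqrt{-1420266 + \left(56 - 10192\right)} = \sqrt{-1420266 - 10136} = \sqrt{-1430402} = i \sqrt{1430402}$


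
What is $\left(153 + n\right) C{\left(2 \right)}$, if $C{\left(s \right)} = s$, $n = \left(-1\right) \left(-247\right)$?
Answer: $800$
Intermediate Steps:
$n = 247$
$\left(153 + n\right) C{\left(2 \right)} = \left(153 + 247\right) 2 = 400 \cdot 2 = 800$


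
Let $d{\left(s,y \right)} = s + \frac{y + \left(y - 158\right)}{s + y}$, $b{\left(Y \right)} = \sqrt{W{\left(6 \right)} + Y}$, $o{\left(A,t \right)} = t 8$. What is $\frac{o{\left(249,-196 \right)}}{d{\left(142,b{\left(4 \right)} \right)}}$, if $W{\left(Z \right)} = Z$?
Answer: $- \frac{1113049504}{100008169} + \frac{173264 \sqrt{10}}{100008169} \approx -11.124$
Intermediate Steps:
$o{\left(A,t \right)} = 8 t$
$b{\left(Y \right)} = \sqrt{6 + Y}$
$d{\left(s,y \right)} = s + \frac{-158 + 2 y}{s + y}$ ($d{\left(s,y \right)} = s + \frac{y + \left(-158 + y\right)}{s + y} = s + \frac{-158 + 2 y}{s + y}$)
$\frac{o{\left(249,-196 \right)}}{d{\left(142,b{\left(4 \right)} \right)}} = \frac{8 \left(-196\right)}{\frac{1}{142 + \sqrt{6 + 4}} \left(-158 + 142^{2} + 2 \sqrt{6 + 4} + 142 \sqrt{6 + 4}\right)} = - \frac{1568}{\frac{1}{142 + \sqrt{10}} \left(-158 + 20164 + 2 \sqrt{10} + 142 \sqrt{10}\right)} = - \frac{1568}{\frac{1}{142 + \sqrt{10}} \left(20006 + 144 \sqrt{10}\right)} = - 1568 \frac{142 + \sqrt{10}}{20006 + 144 \sqrt{10}} = - \frac{1568 \left(142 + \sqrt{10}\right)}{20006 + 144 \sqrt{10}}$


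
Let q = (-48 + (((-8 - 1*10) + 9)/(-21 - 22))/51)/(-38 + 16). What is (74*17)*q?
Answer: 1298145/473 ≈ 2744.5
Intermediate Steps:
q = 35085/16082 (q = (-48 + (((-8 - 10) + 9)/(-43))*(1/51))/(-22) = (-48 + ((-18 + 9)*(-1/43))*(1/51))*(-1/22) = (-48 - 9*(-1/43)*(1/51))*(-1/22) = (-48 + (9/43)*(1/51))*(-1/22) = (-48 + 3/731)*(-1/22) = -35085/731*(-1/22) = 35085/16082 ≈ 2.1816)
(74*17)*q = (74*17)*(35085/16082) = 1258*(35085/16082) = 1298145/473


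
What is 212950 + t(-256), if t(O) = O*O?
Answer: 278486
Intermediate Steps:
t(O) = O²
212950 + t(-256) = 212950 + (-256)² = 212950 + 65536 = 278486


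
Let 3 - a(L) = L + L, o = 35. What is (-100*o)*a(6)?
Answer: 31500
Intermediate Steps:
a(L) = 3 - 2*L (a(L) = 3 - (L + L) = 3 - 2*L)
(-100*o)*a(6) = (-100*35)*(3 - 2*6) = -3500*(3 - 12) = -3500*(-9) = 31500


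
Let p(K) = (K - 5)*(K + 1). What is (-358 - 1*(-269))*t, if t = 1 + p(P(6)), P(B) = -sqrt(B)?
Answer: -178 - 356*sqrt(6) ≈ -1050.0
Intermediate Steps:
p(K) = (1 + K)*(-5 + K) (p(K) = (-5 + K)*(1 + K) = (1 + K)*(-5 + K))
t = 2 + 4*sqrt(6) (t = 1 + (-5 + (-sqrt(6))**2 - (-4)*sqrt(6)) = 1 + (-5 + 6 + 4*sqrt(6)) = 1 + (1 + 4*sqrt(6)) = 2 + 4*sqrt(6) ≈ 11.798)
(-358 - 1*(-269))*t = (-358 - 1*(-269))*(2 + 4*sqrt(6)) = (-358 + 269)*(2 + 4*sqrt(6)) = -89*(2 + 4*sqrt(6)) = -178 - 356*sqrt(6)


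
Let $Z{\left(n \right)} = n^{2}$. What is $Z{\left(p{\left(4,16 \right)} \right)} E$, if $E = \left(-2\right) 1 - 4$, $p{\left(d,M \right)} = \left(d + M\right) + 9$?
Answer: $-5046$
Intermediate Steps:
$p{\left(d,M \right)} = 9 + M + d$ ($p{\left(d,M \right)} = \left(M + d\right) + 9 = 9 + M + d$)
$E = -6$ ($E = -2 - 4 = -6$)
$Z{\left(p{\left(4,16 \right)} \right)} E = \left(9 + 16 + 4\right)^{2} \left(-6\right) = 29^{2} \left(-6\right) = 841 \left(-6\right) = -5046$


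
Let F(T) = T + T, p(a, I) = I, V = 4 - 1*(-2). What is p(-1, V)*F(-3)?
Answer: -36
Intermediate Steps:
V = 6 (V = 4 + 2 = 6)
F(T) = 2*T
p(-1, V)*F(-3) = 6*(2*(-3)) = 6*(-6) = -36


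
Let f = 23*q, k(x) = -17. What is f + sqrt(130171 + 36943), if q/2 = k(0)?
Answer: -782 + sqrt(167114) ≈ -373.20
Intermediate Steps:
q = -34 (q = 2*(-17) = -34)
f = -782 (f = 23*(-34) = -782)
f + sqrt(130171 + 36943) = -782 + sqrt(130171 + 36943) = -782 + sqrt(167114)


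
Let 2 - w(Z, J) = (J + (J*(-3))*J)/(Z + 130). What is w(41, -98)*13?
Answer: 380276/171 ≈ 2223.8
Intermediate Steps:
w(Z, J) = 2 - (J - 3*J²)/(130 + Z) (w(Z, J) = 2 - (J + (J*(-3))*J)/(Z + 130) = 2 - (J + (-3*J)*J)/(130 + Z) = 2 - (J - 3*J²)/(130 + Z))
w(41, -98)*13 = ((260 - 1*(-98) + 2*41 + 3*(-98)²)/(130 + 41))*13 = ((260 + 98 + 82 + 3*9604)/171)*13 = ((260 + 98 + 82 + 28812)/171)*13 = ((1/171)*29252)*13 = (29252/171)*13 = 380276/171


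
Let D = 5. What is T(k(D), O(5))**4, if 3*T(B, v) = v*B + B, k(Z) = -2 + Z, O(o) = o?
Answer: 1296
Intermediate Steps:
T(B, v) = B/3 + B*v/3 (T(B, v) = (v*B + B)/3 = (B*v + B)/3 = (B + B*v)/3 = B/3 + B*v/3)
T(k(D), O(5))**4 = ((-2 + 5)*(1 + 5)/3)**4 = ((1/3)*3*6)**4 = 6**4 = 1296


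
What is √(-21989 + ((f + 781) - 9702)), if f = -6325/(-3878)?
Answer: I*√464827376090/3878 ≈ 175.81*I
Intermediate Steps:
f = 6325/3878 (f = -6325*(-1/3878) = 6325/3878 ≈ 1.6310)
√(-21989 + ((f + 781) - 9702)) = √(-21989 + ((6325/3878 + 781) - 9702)) = √(-21989 + (3035043/3878 - 9702)) = √(-21989 - 34589313/3878) = √(-119862655/3878) = I*√464827376090/3878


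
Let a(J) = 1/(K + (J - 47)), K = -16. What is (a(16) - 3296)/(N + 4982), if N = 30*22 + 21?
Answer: -154913/266161 ≈ -0.58203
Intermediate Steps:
a(J) = 1/(-63 + J) (a(J) = 1/(-16 + (J - 47)) = 1/(-16 + (-47 + J)) = 1/(-63 + J))
N = 681 (N = 660 + 21 = 681)
(a(16) - 3296)/(N + 4982) = (1/(-63 + 16) - 3296)/(681 + 4982) = (1/(-47) - 3296)/5663 = (-1/47 - 3296)*(1/5663) = -154913/47*1/5663 = -154913/266161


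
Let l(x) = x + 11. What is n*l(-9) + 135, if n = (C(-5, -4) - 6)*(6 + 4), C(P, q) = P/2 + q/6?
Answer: -145/3 ≈ -48.333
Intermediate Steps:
C(P, q) = P/2 + q/6 (C(P, q) = P*(½) + q*(⅙) = P/2 + q/6)
l(x) = 11 + x
n = -275/3 (n = (((½)*(-5) + (⅙)*(-4)) - 6)*(6 + 4) = ((-5/2 - ⅔) - 6)*10 = (-19/6 - 6)*10 = -55/6*10 = -275/3 ≈ -91.667)
n*l(-9) + 135 = -275*(11 - 9)/3 + 135 = -275/3*2 + 135 = -550/3 + 135 = -145/3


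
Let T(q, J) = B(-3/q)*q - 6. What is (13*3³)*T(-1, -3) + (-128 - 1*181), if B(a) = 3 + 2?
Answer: -4170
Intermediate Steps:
B(a) = 5
T(q, J) = -6 + 5*q (T(q, J) = 5*q - 6 = -6 + 5*q)
(13*3³)*T(-1, -3) + (-128 - 1*181) = (13*3³)*(-6 + 5*(-1)) + (-128 - 1*181) = (13*27)*(-6 - 5) + (-128 - 181) = 351*(-11) - 309 = -3861 - 309 = -4170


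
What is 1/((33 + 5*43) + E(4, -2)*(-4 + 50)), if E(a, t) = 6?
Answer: 1/524 ≈ 0.0019084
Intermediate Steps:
1/((33 + 5*43) + E(4, -2)*(-4 + 50)) = 1/((33 + 5*43) + 6*(-4 + 50)) = 1/((33 + 215) + 6*46) = 1/(248 + 276) = 1/524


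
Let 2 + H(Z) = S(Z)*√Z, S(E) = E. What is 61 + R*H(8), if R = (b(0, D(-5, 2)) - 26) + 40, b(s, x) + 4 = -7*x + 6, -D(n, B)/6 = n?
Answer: 449 - 3104*√2 ≈ -3940.7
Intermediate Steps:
D(n, B) = -6*n
b(s, x) = 2 - 7*x (b(s, x) = -4 + (-7*x + 6) = -4 + (6 - 7*x) = 2 - 7*x)
H(Z) = -2 + Z^(3/2) (H(Z) = -2 + Z*√Z = -2 + Z^(3/2))
R = -194 (R = ((2 - (-42)*(-5)) - 26) + 40 = ((2 - 7*30) - 26) + 40 = ((2 - 210) - 26) + 40 = (-208 - 26) + 40 = -234 + 40 = -194)
61 + R*H(8) = 61 - 194*(-2 + 8^(3/2)) = 61 - 194*(-2 + 16*√2) = 61 + (388 - 3104*√2) = 449 - 3104*√2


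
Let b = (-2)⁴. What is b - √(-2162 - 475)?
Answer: 16 - 3*I*√293 ≈ 16.0 - 51.352*I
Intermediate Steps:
b = 16
b - √(-2162 - 475) = 16 - √(-2162 - 475) = 16 - √(-2637) = 16 - 3*I*√293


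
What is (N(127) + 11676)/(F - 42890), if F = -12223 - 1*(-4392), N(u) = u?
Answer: -37/159 ≈ -0.23270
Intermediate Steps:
F = -7831 (F = -12223 + 4392 = -7831)
(N(127) + 11676)/(F - 42890) = (127 + 11676)/(-7831 - 42890) = 11803/(-50721) = 11803*(-1/50721) = -37/159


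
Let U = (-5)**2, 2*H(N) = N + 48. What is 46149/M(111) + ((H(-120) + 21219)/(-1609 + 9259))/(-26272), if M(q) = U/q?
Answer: 2745418628591/13398720 ≈ 2.0490e+5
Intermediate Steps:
H(N) = 24 + N/2 (H(N) = (N + 48)/2 = (48 + N)/2 = 24 + N/2)
U = 25
M(q) = 25/q
46149/M(111) + ((H(-120) + 21219)/(-1609 + 9259))/(-26272) = 46149/((25/111)) + (((24 + (1/2)*(-120)) + 21219)/(-1609 + 9259))/(-26272) = 46149/((25*(1/111))) + (((24 - 60) + 21219)/7650)*(-1/26272) = 46149/(25/111) + ((-36 + 21219)*(1/7650))*(-1/26272) = 46149*(111/25) + (21183*(1/7650))*(-1/26272) = 5122539/25 + (7061/2550)*(-1/26272) = 5122539/25 - 7061/66993600 = 2745418628591/13398720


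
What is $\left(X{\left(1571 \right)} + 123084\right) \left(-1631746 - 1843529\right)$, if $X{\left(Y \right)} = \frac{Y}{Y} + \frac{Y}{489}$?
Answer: $- \frac{69725758295800}{163} \approx -4.2777 \cdot 10^{11}$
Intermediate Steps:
$X{\left(Y \right)} = 1 + \frac{Y}{489}$ ($X{\left(Y \right)} = 1 + Y \frac{1}{489} = 1 + \frac{Y}{489}$)
$\left(X{\left(1571 \right)} + 123084\right) \left(-1631746 - 1843529\right) = \left(\left(1 + \frac{1}{489} \cdot 1571\right) + 123084\right) \left(-1631746 - 1843529\right) = \left(\left(1 + \frac{1571}{489}\right) + 123084\right) \left(-3475275\right) = \left(\frac{2060}{489} + 123084\right) \left(-3475275\right) = \frac{60190136}{489} \left(-3475275\right) = - \frac{69725758295800}{163}$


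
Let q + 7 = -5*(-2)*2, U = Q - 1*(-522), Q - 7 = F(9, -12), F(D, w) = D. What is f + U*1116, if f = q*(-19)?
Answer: 600161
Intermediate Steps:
Q = 16 (Q = 7 + 9 = 16)
U = 538 (U = 16 - 1*(-522) = 16 + 522 = 538)
q = 13 (q = -7 - 5*(-2)*2 = -7 + 10*2 = -7 + 20 = 13)
f = -247 (f = 13*(-19) = -247)
f + U*1116 = -247 + 538*1116 = -247 + 600408 = 600161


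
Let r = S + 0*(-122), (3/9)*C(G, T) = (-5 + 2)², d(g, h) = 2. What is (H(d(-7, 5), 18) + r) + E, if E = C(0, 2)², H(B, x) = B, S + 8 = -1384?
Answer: -661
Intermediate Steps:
S = -1392 (S = -8 - 1384 = -1392)
C(G, T) = 27 (C(G, T) = 3*(-5 + 2)² = 3*(-3)² = 3*9 = 27)
r = -1392 (r = -1392 + 0*(-122) = -1392 + 0 = -1392)
E = 729 (E = 27² = 729)
(H(d(-7, 5), 18) + r) + E = (2 - 1392) + 729 = -1390 + 729 = -661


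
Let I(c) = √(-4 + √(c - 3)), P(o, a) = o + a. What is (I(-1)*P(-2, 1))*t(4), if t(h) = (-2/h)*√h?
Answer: √(-4 + 2*I) ≈ 0.48587 + 2.0582*I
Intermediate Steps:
t(h) = -2/√h
P(o, a) = a + o
I(c) = √(-4 + √(-3 + c))
(I(-1)*P(-2, 1))*t(4) = (√(-4 + √(-3 - 1))*(1 - 2))*(-2/√4) = (√(-4 + √(-4))*(-1))*(-2*½) = (√(-4 + 2*I)*(-1))*(-1) = -√(-4 + 2*I)*(-1) = √(-4 + 2*I)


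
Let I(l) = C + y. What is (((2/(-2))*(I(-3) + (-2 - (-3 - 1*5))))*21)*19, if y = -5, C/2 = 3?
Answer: -2793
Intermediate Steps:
C = 6 (C = 2*3 = 6)
I(l) = 1 (I(l) = 6 - 5 = 1)
(((2/(-2))*(I(-3) + (-2 - (-3 - 1*5))))*21)*19 = (((2/(-2))*(1 + (-2 - (-3 - 1*5))))*21)*19 = (((2*(-½))*(1 + (-2 - (-3 - 5))))*21)*19 = (-(1 + (-2 - 1*(-8)))*21)*19 = (-(1 + (-2 + 8))*21)*19 = (-(1 + 6)*21)*19 = (-1*7*21)*19 = -7*21*19 = -147*19 = -2793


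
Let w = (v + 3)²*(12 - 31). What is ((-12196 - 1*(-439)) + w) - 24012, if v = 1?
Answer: -36073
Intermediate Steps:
w = -304 (w = (1 + 3)²*(12 - 31) = 4²*(-19) = 16*(-19) = -304)
((-12196 - 1*(-439)) + w) - 24012 = ((-12196 - 1*(-439)) - 304) - 24012 = ((-12196 + 439) - 304) - 24012 = (-11757 - 304) - 24012 = -12061 - 24012 = -36073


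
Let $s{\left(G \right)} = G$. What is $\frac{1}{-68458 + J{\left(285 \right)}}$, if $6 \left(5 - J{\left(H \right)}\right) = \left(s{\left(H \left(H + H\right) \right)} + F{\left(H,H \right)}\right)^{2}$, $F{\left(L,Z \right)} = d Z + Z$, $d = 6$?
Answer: $- \frac{2}{9014189581} \approx -2.2187 \cdot 10^{-10}$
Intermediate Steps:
$F{\left(L,Z \right)} = 7 Z$ ($F{\left(L,Z \right)} = 6 Z + Z = 7 Z$)
$J{\left(H \right)} = 5 - \frac{\left(2 H^{2} + 7 H\right)^{2}}{6}$ ($J{\left(H \right)} = 5 - \frac{\left(H \left(H + H\right) + 7 H\right)^{2}}{6} = 5 - \frac{\left(H 2 H + 7 H\right)^{2}}{6} = 5 - \frac{\left(2 H^{2} + 7 H\right)^{2}}{6}$)
$\frac{1}{-68458 + J{\left(285 \right)}} = \frac{1}{-68458 + \left(5 - \frac{285^{2} \left(7 + 2 \cdot 285\right)^{2}}{6}\right)} = \frac{1}{-68458 + \left(5 - \frac{27075 \left(7 + 570\right)^{2}}{2}\right)} = \frac{1}{-68458 + \left(5 - \frac{27075 \cdot 577^{2}}{2}\right)} = \frac{1}{-68458 + \left(5 - \frac{27075}{2} \cdot 332929\right)} = \frac{1}{-68458 + \left(5 - \frac{9014052675}{2}\right)} = \frac{1}{-68458 - \frac{9014052665}{2}} = \frac{1}{- \frac{9014189581}{2}} = - \frac{2}{9014189581}$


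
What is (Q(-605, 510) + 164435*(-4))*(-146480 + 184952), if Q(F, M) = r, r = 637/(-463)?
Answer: -11716041935304/463 ≈ -2.5305e+10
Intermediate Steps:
r = -637/463 (r = 637*(-1/463) = -637/463 ≈ -1.3758)
Q(F, M) = -637/463
(Q(-605, 510) + 164435*(-4))*(-146480 + 184952) = (-637/463 + 164435*(-4))*(-146480 + 184952) = (-637/463 - 657740)*38472 = -304534257/463*38472 = -11716041935304/463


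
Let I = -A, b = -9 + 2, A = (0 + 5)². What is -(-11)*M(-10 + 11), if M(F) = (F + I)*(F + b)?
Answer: 1584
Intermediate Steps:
A = 25 (A = 5² = 25)
b = -7
I = -25 (I = -1*25 = -25)
M(F) = (-25 + F)*(-7 + F) (M(F) = (F - 25)*(F - 7) = (-25 + F)*(-7 + F))
-(-11)*M(-10 + 11) = -(-11)*(175 + (-10 + 11)² - 32*(-10 + 11)) = -(-11)*(175 + 1² - 32*1) = -(-11)*(175 + 1 - 32) = -(-11)*144 = -11*(-144) = 1584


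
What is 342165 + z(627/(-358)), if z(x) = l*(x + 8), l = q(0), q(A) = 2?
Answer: 61249772/179 ≈ 3.4218e+5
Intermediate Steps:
l = 2
z(x) = 16 + 2*x (z(x) = 2*(x + 8) = 2*(8 + x) = 16 + 2*x)
342165 + z(627/(-358)) = 342165 + (16 + 2*(627/(-358))) = 342165 + (16 + 2*(627*(-1/358))) = 342165 + (16 + 2*(-627/358)) = 342165 + (16 - 627/179) = 342165 + 2237/179 = 61249772/179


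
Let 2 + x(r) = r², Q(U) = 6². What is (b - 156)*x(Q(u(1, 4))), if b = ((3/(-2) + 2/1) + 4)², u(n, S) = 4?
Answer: -351321/2 ≈ -1.7566e+5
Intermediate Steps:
Q(U) = 36
x(r) = -2 + r²
b = 81/4 (b = ((3*(-½) + 2*1) + 4)² = ((-3/2 + 2) + 4)² = (½ + 4)² = (9/2)² = 81/4 ≈ 20.250)
(b - 156)*x(Q(u(1, 4))) = (81/4 - 156)*(-2 + 36²) = -543*(-2 + 1296)/4 = -543/4*1294 = -351321/2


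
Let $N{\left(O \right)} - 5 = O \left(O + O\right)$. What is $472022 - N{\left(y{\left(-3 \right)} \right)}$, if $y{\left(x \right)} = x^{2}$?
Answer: $471855$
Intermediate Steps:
$N{\left(O \right)} = 5 + 2 O^{2}$ ($N{\left(O \right)} = 5 + O \left(O + O\right) = 5 + O 2 O = 5 + 2 O^{2}$)
$472022 - N{\left(y{\left(-3 \right)} \right)} = 472022 - \left(5 + 2 \left(\left(-3\right)^{2}\right)^{2}\right) = 472022 - \left(5 + 2 \cdot 9^{2}\right) = 472022 - \left(5 + 2 \cdot 81\right) = 472022 - \left(5 + 162\right) = 472022 - 167 = 471855$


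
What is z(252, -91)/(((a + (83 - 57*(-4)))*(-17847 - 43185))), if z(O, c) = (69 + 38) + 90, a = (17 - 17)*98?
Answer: -197/18980952 ≈ -1.0379e-5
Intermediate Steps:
a = 0 (a = 0*98 = 0)
z(O, c) = 197 (z(O, c) = 107 + 90 = 197)
z(252, -91)/(((a + (83 - 57*(-4)))*(-17847 - 43185))) = 197/(((0 + (83 - 57*(-4)))*(-17847 - 43185))) = 197/(((0 + (83 + 228))*(-61032))) = 197/(((0 + 311)*(-61032))) = 197/((311*(-61032))) = 197/(-18980952) = 197*(-1/18980952) = -197/18980952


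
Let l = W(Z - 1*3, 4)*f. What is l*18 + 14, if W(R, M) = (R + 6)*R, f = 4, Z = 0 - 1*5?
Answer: 1166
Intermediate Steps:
Z = -5 (Z = 0 - 5 = -5)
W(R, M) = R*(6 + R) (W(R, M) = (6 + R)*R = R*(6 + R))
l = 64 (l = ((-5 - 1*3)*(6 + (-5 - 1*3)))*4 = ((-5 - 3)*(6 + (-5 - 3)))*4 = -8*(6 - 8)*4 = -8*(-2)*4 = 16*4 = 64)
l*18 + 14 = 64*18 + 14 = 1152 + 14 = 1166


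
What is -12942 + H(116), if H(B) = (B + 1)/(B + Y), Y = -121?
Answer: -64827/5 ≈ -12965.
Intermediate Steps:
H(B) = (1 + B)/(-121 + B) (H(B) = (B + 1)/(B - 121) = (1 + B)/(-121 + B))
-12942 + H(116) = -12942 + (1 + 116)/(-121 + 116) = -12942 + 117/(-5) = -12942 - ⅕*117 = -12942 - 117/5 = -64827/5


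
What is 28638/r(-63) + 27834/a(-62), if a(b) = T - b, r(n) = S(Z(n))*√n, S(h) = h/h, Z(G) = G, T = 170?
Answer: 13917/116 - 9546*I*√7/7 ≈ 119.97 - 3608.1*I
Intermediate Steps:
S(h) = 1
r(n) = √n (r(n) = 1*√n = √n)
a(b) = 170 - b
28638/r(-63) + 27834/a(-62) = 28638/(√(-63)) + 27834/(170 - 1*(-62)) = 28638/((3*I*√7)) + 27834/(170 + 62) = 28638*(-I*√7/21) + 27834/232 = -9546*I*√7/7 + 27834*(1/232) = -9546*I*√7/7 + 13917/116 = 13917/116 - 9546*I*√7/7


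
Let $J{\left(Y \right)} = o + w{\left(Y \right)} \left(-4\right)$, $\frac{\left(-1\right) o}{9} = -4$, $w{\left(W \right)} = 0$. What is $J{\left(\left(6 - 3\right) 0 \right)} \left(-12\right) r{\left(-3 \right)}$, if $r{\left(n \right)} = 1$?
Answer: $-432$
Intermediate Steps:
$o = 36$ ($o = \left(-9\right) \left(-4\right) = 36$)
$J{\left(Y \right)} = 36$ ($J{\left(Y \right)} = 36 + 0 \left(-4\right) = 36 + 0 = 36$)
$J{\left(\left(6 - 3\right) 0 \right)} \left(-12\right) r{\left(-3 \right)} = 36 \left(-12\right) 1 = \left(-432\right) 1 = -432$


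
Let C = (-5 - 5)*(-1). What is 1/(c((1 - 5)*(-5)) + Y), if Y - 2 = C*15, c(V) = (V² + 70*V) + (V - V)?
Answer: 1/1952 ≈ 0.00051230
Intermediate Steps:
C = 10 (C = -10*(-1) = 10)
c(V) = V² + 70*V (c(V) = (V² + 70*V) + 0 = V² + 70*V)
Y = 152 (Y = 2 + 10*15 = 2 + 150 = 152)
1/(c((1 - 5)*(-5)) + Y) = 1/(((1 - 5)*(-5))*(70 + (1 - 5)*(-5)) + 152) = 1/((-4*(-5))*(70 - 4*(-5)) + 152) = 1/(20*(70 + 20) + 152) = 1/(20*90 + 152) = 1/(1800 + 152) = 1/1952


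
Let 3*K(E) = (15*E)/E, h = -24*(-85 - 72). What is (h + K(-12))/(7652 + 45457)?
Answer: 539/7587 ≈ 0.071043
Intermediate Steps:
h = 3768 (h = -24*(-157) = 3768)
K(E) = 5 (K(E) = ((15*E)/E)/3 = (⅓)*15 = 5)
(h + K(-12))/(7652 + 45457) = (3768 + 5)/(7652 + 45457) = 3773/53109 = 3773*(1/53109) = 539/7587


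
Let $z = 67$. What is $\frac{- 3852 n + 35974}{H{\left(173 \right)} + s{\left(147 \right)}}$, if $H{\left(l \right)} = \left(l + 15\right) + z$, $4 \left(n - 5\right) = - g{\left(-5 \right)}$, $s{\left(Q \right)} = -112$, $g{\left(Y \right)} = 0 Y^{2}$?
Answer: $\frac{16714}{143} \approx 116.88$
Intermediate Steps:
$g{\left(Y \right)} = 0$
$n = 5$ ($n = 5 + \frac{\left(-1\right) 0}{4} = 5 + \frac{1}{4} \cdot 0 = 5 + 0 = 5$)
$H{\left(l \right)} = 82 + l$ ($H{\left(l \right)} = \left(l + 15\right) + 67 = \left(15 + l\right) + 67 = 82 + l$)
$\frac{- 3852 n + 35974}{H{\left(173 \right)} + s{\left(147 \right)}} = \frac{\left(-3852\right) 5 + 35974}{\left(82 + 173\right) - 112} = \frac{-19260 + 35974}{255 - 112} = \frac{16714}{143}$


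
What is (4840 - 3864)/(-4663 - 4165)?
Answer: -244/2207 ≈ -0.11056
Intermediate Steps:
(4840 - 3864)/(-4663 - 4165) = 976/(-8828) = 976*(-1/8828) = -244/2207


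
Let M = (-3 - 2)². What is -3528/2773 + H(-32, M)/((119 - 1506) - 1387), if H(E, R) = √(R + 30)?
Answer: -3528/2773 - √55/2774 ≈ -1.2749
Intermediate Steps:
M = 25 (M = (-5)² = 25)
H(E, R) = √(30 + R)
-3528/2773 + H(-32, M)/((119 - 1506) - 1387) = -3528/2773 + √(30 + 25)/((119 - 1506) - 1387) = -3528*1/2773 + √55/(-1387 - 1387) = -3528/2773 + √55/(-2774) = -3528/2773 + √55*(-1/2774) = -3528/2773 - √55/2774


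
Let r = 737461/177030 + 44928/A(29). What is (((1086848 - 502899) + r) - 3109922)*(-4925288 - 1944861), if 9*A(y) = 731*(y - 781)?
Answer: 105549547245577945189537/6082219710 ≈ 1.7354e+13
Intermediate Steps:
A(y) = -570911/9 + 731*y/9 (A(y) = (731*(y - 781))/9 = (731*(-781 + y))/9 = (-570911 + 731*y)/9 = -570911/9 + 731*y/9)
r = 20863045417/6082219710 (r = 737461/177030 + 44928/(-570911/9 + (731/9)*29) = 737461*(1/177030) + 44928/(-570911/9 + 21199/9) = 737461/177030 + 44928/(-549712/9) = 737461/177030 + 44928*(-9/549712) = 737461/177030 - 25272/34357 = 20863045417/6082219710 ≈ 3.4302)
(((1086848 - 502899) + r) - 3109922)*(-4925288 - 1944861) = (((1086848 - 502899) + 20863045417/6082219710) - 3109922)*(-4925288 - 1944861) = ((583949 + 20863045417/6082219710) - 3109922)*(-6870149) = (3551726980480207/6082219710 - 3109922)*(-6870149) = -15363501904482413/6082219710*(-6870149) = 105549547245577945189537/6082219710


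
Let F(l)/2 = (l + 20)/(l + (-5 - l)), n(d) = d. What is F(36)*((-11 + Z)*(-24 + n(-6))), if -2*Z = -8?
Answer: -4704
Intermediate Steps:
Z = 4 (Z = -½*(-8) = 4)
F(l) = -8 - 2*l/5 (F(l) = 2*((l + 20)/(l + (-5 - l))) = 2*((20 + l)/(-5)) = 2*((20 + l)*(-⅕)) = 2*(-4 - l/5) = -8 - 2*l/5)
F(36)*((-11 + Z)*(-24 + n(-6))) = (-8 - ⅖*36)*((-11 + 4)*(-24 - 6)) = (-8 - 72/5)*(-7*(-30)) = -112/5*210 = -4704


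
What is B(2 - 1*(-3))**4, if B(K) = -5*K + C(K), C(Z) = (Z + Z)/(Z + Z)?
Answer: 331776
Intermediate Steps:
C(Z) = 1 (C(Z) = (2*Z)/((2*Z)) = (2*Z)*(1/(2*Z)) = 1)
B(K) = 1 - 5*K (B(K) = -5*K + 1 = 1 - 5*K)
B(2 - 1*(-3))**4 = (1 - 5*(2 - 1*(-3)))**4 = (1 - 5*(2 + 3))**4 = (1 - 5*5)**4 = (1 - 25)**4 = (-24)**4 = 331776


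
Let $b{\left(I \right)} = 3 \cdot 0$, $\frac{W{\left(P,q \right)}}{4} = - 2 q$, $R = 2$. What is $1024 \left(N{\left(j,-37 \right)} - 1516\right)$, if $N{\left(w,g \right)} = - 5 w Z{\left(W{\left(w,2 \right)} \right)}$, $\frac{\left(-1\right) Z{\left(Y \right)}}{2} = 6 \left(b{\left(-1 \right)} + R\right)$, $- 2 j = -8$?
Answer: $-1060864$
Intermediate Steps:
$W{\left(P,q \right)} = - 8 q$ ($W{\left(P,q \right)} = 4 \left(- 2 q\right) = - 8 q$)
$j = 4$ ($j = \left(- \frac{1}{2}\right) \left(-8\right) = 4$)
$b{\left(I \right)} = 0$
$Z{\left(Y \right)} = -24$ ($Z{\left(Y \right)} = - 2 \cdot 6 \left(0 + 2\right) = - 2 \cdot 6 \cdot 2 = \left(-2\right) 12 = -24$)
$N{\left(w,g \right)} = 120 w$ ($N{\left(w,g \right)} = - 5 w \left(-24\right) = - 5 \left(- 24 w\right) = 120 w$)
$1024 \left(N{\left(j,-37 \right)} - 1516\right) = 1024 \left(120 \cdot 4 - 1516\right) = 1024 \left(480 - 1516\right) = 1024 \left(-1036\right) = -1060864$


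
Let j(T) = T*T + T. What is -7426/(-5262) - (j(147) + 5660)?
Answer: -72127783/2631 ≈ -27415.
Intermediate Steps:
j(T) = T + T**2 (j(T) = T**2 + T = T + T**2)
-7426/(-5262) - (j(147) + 5660) = -7426/(-5262) - (147*(1 + 147) + 5660) = -7426*(-1/5262) - (147*148 + 5660) = 3713/2631 - (21756 + 5660) = 3713/2631 - 1*27416 = 3713/2631 - 27416 = -72127783/2631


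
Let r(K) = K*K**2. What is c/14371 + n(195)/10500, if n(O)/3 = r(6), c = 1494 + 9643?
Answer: 1502987/1796375 ≈ 0.83668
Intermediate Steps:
c = 11137
r(K) = K**3
n(O) = 648 (n(O) = 3*6**3 = 3*216 = 648)
c/14371 + n(195)/10500 = 11137/14371 + 648/10500 = 11137*(1/14371) + 648*(1/10500) = 1591/2053 + 54/875 = 1502987/1796375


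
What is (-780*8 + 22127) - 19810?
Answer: -3923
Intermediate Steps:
(-780*8 + 22127) - 19810 = (-6240 + 22127) - 19810 = 15887 - 19810 = -3923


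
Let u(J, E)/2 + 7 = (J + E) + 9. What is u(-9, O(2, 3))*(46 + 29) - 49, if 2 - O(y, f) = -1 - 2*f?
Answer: 251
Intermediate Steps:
O(y, f) = 3 + 2*f (O(y, f) = 2 - (-1 - 2*f) = 2 + (1 + 2*f) = 3 + 2*f)
u(J, E) = 4 + 2*E + 2*J (u(J, E) = -14 + 2*((J + E) + 9) = -14 + 2*((E + J) + 9) = -14 + 2*(9 + E + J) = -14 + (18 + 2*E + 2*J) = 4 + 2*E + 2*J)
u(-9, O(2, 3))*(46 + 29) - 49 = (4 + 2*(3 + 2*3) + 2*(-9))*(46 + 29) - 49 = (4 + 2*(3 + 6) - 18)*75 - 49 = (4 + 2*9 - 18)*75 - 49 = (4 + 18 - 18)*75 - 49 = 4*75 - 49 = 300 - 49 = 251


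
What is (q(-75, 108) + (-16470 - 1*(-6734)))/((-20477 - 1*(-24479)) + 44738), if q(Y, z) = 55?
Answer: -9681/48740 ≈ -0.19863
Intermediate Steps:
(q(-75, 108) + (-16470 - 1*(-6734)))/((-20477 - 1*(-24479)) + 44738) = (55 + (-16470 - 1*(-6734)))/((-20477 - 1*(-24479)) + 44738) = (55 + (-16470 + 6734))/((-20477 + 24479) + 44738) = (55 - 9736)/(4002 + 44738) = -9681/48740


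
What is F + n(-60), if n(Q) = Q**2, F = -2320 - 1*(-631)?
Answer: 1911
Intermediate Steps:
F = -1689 (F = -2320 + 631 = -1689)
F + n(-60) = -1689 + (-60)**2 = -1689 + 3600 = 1911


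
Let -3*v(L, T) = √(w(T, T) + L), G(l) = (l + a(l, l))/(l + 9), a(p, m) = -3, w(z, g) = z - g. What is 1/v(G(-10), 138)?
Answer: -3*√13/13 ≈ -0.83205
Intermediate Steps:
G(l) = (-3 + l)/(9 + l) (G(l) = (l - 3)/(l + 9) = (-3 + l)/(9 + l))
v(L, T) = -√L/3 (v(L, T) = -√((T - T) + L)/3 = -√(0 + L)/3 = -√L/3)
1/v(G(-10), 138) = 1/(-√13*√(-1/(9 - 10))/3) = 1/(-√13*√(-1/(-1))/3) = 1/(-√13/3) = -3*√13/13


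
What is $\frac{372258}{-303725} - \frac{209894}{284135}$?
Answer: $- \frac{33904316396}{17259780575} \approx -1.9644$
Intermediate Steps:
$\frac{372258}{-303725} - \frac{209894}{284135} = 372258 \left(- \frac{1}{303725}\right) - \frac{209894}{284135} = - \frac{372258}{303725} - \frac{209894}{284135} = - \frac{33904316396}{17259780575}$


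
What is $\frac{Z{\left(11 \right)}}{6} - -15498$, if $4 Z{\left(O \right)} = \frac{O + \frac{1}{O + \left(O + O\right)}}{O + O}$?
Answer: $\frac{67509379}{4356} \approx 15498.0$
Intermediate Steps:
$Z{\left(O \right)} = \frac{O + \frac{1}{3 O}}{8 O}$ ($Z{\left(O \right)} = \frac{\left(O + \frac{1}{O + \left(O + O\right)}\right) \frac{1}{O + O}}{4} = \frac{\left(O + \frac{1}{O + 2 O}\right) \frac{1}{2 O}}{4} = \frac{\left(O + \frac{1}{3 O}\right) \frac{1}{2 O}}{4} = \frac{\frac{1}{2} \frac{1}{O} \left(O + \frac{1}{3 O}\right)}{4} = \frac{O + \frac{1}{3 O}}{8 O}$)
$\frac{Z{\left(11 \right)}}{6} - -15498 = \frac{\frac{1}{8} + \frac{1}{24 \cdot 121}}{6} - -15498 = \left(\frac{1}{8} + \frac{1}{24} \cdot \frac{1}{121}\right) \frac{1}{6} + 15498 = \left(\frac{1}{8} + \frac{1}{2904}\right) \frac{1}{6} + 15498 = \frac{91}{726} \cdot \frac{1}{6} + 15498 = \frac{91}{4356} + 15498 = \frac{67509379}{4356}$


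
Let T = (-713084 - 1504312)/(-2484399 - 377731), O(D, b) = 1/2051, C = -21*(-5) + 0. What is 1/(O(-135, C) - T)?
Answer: -2935114315/2272508533 ≈ -1.2916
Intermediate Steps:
C = 105 (C = 105 + 0 = 105)
O(D, b) = 1/2051
T = 1108698/1431065 (T = -2217396/(-2862130) = -2217396*(-1/2862130) = 1108698/1431065 ≈ 0.77474)
1/(O(-135, C) - T) = 1/(1/2051 - 1*1108698/1431065) = 1/(1/2051 - 1108698/1431065) = 1/(-2272508533/2935114315) = -2935114315/2272508533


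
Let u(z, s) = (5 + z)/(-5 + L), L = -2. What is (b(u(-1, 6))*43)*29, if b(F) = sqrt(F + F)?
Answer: 2494*I*sqrt(14)/7 ≈ 1333.1*I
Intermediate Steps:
u(z, s) = -5/7 - z/7 (u(z, s) = (5 + z)/(-5 - 2) = (5 + z)/(-7) = (5 + z)*(-1/7) = -5/7 - z/7)
b(F) = sqrt(2)*sqrt(F) (b(F) = sqrt(2*F) = sqrt(2)*sqrt(F))
(b(u(-1, 6))*43)*29 = ((sqrt(2)*sqrt(-5/7 - 1/7*(-1)))*43)*29 = ((sqrt(2)*sqrt(-5/7 + 1/7))*43)*29 = ((sqrt(2)*sqrt(-4/7))*43)*29 = ((sqrt(2)*(2*I*sqrt(7)/7))*43)*29 = ((2*I*sqrt(14)/7)*43)*29 = (86*I*sqrt(14)/7)*29 = 2494*I*sqrt(14)/7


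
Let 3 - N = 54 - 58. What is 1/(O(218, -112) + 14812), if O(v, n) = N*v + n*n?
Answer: 1/28882 ≈ 3.4624e-5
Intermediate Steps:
N = 7 (N = 3 - (54 - 58) = 3 - 1*(-4) = 3 + 4 = 7)
O(v, n) = n² + 7*v (O(v, n) = 7*v + n*n = 7*v + n² = n² + 7*v)
1/(O(218, -112) + 14812) = 1/(((-112)² + 7*218) + 14812) = 1/((12544 + 1526) + 14812) = 1/(14070 + 14812) = 1/28882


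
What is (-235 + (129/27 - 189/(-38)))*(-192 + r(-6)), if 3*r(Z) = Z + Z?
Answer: 7549430/171 ≈ 44149.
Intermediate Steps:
r(Z) = 2*Z/3 (r(Z) = (Z + Z)/3 = (2*Z)/3 = 2*Z/3)
(-235 + (129/27 - 189/(-38)))*(-192 + r(-6)) = (-235 + (129/27 - 189/(-38)))*(-192 + (⅔)*(-6)) = (-235 + (129*(1/27) - 189*(-1/38)))*(-192 - 4) = (-235 + (43/9 + 189/38))*(-196) = (-235 + 3335/342)*(-196) = -77035/342*(-196) = 7549430/171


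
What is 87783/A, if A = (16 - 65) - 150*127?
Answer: -87783/19099 ≈ -4.5962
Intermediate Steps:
A = -19099 (A = -49 - 19050 = -19099)
87783/A = 87783/(-19099) = 87783*(-1/19099) = -87783/19099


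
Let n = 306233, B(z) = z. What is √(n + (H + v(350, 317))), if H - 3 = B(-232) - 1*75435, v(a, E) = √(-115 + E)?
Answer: √(230569 + √202) ≈ 480.19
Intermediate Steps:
H = -75664 (H = 3 + (-232 - 1*75435) = 3 + (-232 - 75435) = 3 - 75667 = -75664)
√(n + (H + v(350, 317))) = √(306233 + (-75664 + √(-115 + 317))) = √(306233 + (-75664 + √202)) = √(230569 + √202)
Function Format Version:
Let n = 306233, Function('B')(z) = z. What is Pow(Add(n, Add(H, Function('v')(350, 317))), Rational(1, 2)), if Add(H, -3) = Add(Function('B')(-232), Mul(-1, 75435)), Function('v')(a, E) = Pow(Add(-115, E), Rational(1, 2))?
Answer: Pow(Add(230569, Pow(202, Rational(1, 2))), Rational(1, 2)) ≈ 480.19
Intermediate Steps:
H = -75664 (H = Add(3, Add(-232, Mul(-1, 75435))) = Add(3, Add(-232, -75435)) = Add(3, -75667) = -75664)
Pow(Add(n, Add(H, Function('v')(350, 317))), Rational(1, 2)) = Pow(Add(306233, Add(-75664, Pow(Add(-115, 317), Rational(1, 2)))), Rational(1, 2)) = Pow(Add(306233, Add(-75664, Pow(202, Rational(1, 2)))), Rational(1, 2)) = Pow(Add(230569, Pow(202, Rational(1, 2))), Rational(1, 2))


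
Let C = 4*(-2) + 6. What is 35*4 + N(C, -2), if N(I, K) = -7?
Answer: 133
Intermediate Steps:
C = -2 (C = -8 + 6 = -2)
35*4 + N(C, -2) = 35*4 - 7 = 140 - 7 = 133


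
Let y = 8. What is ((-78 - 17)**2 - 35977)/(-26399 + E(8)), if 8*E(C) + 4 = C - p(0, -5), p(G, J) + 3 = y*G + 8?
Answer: 215616/211193 ≈ 1.0209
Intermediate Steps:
p(G, J) = 5 + 8*G (p(G, J) = -3 + (8*G + 8) = -3 + (8 + 8*G) = 5 + 8*G)
E(C) = -9/8 + C/8 (E(C) = -1/2 + (C - (5 + 8*0))/8 = -1/2 + (C - (5 + 0))/8 = -1/2 + (C - 1*5)/8 = -1/2 + (C - 5)/8 = -1/2 + (-5 + C)/8 = -1/2 + (-5/8 + C/8) = -9/8 + C/8)
((-78 - 17)**2 - 35977)/(-26399 + E(8)) = ((-78 - 17)**2 - 35977)/(-26399 + (-9/8 + (1/8)*8)) = ((-95)**2 - 35977)/(-26399 + (-9/8 + 1)) = (9025 - 35977)/(-26399 - 1/8) = -26952/(-211193/8) = -26952*(-8/211193) = 215616/211193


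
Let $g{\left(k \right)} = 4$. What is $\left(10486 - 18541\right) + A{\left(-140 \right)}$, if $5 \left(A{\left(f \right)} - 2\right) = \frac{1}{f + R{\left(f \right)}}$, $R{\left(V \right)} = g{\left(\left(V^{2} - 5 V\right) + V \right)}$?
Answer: $- \frac{5476041}{680} \approx -8053.0$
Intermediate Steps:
$R{\left(V \right)} = 4$
$A{\left(f \right)} = 2 + \frac{1}{5 \left(4 + f\right)}$ ($A{\left(f \right)} = 2 + \frac{1}{5 \left(f + 4\right)} = 2 + \frac{1}{5 \left(4 + f\right)}$)
$\left(10486 - 18541\right) + A{\left(-140 \right)} = \left(10486 - 18541\right) + \frac{41 + 10 \left(-140\right)}{5 \left(4 - 140\right)} = -8055 + \frac{41 - 1400}{5 \left(-136\right)} = -8055 + \frac{1}{5} \left(- \frac{1}{136}\right) \left(-1359\right) = -8055 + \frac{1359}{680} = - \frac{5476041}{680}$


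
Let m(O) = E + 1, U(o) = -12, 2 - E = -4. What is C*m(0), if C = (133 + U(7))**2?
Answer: 102487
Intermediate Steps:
E = 6 (E = 2 - 1*(-4) = 2 + 4 = 6)
C = 14641 (C = (133 - 12)**2 = 121**2 = 14641)
m(O) = 7 (m(O) = 6 + 1 = 7)
C*m(0) = 14641*7 = 102487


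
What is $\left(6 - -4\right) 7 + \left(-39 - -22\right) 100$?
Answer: $-1630$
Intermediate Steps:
$\left(6 - -4\right) 7 + \left(-39 - -22\right) 100 = \left(6 + 4\right) 7 + \left(-39 + 22\right) 100 = 10 \cdot 7 - 1700 = 70 - 1700 = -1630$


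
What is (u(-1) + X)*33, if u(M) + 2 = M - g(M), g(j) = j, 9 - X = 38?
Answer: -1023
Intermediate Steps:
X = -29 (X = 9 - 1*38 = 9 - 38 = -29)
u(M) = -2 (u(M) = -2 + (M - M) = -2 + 0 = -2)
(u(-1) + X)*33 = (-2 - 29)*33 = -31*33 = -1023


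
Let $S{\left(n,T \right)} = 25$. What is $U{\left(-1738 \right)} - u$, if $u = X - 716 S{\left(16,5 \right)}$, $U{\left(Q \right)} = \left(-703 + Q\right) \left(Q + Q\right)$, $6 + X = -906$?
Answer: $8503728$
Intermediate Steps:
$X = -912$ ($X = -6 - 906 = -912$)
$U{\left(Q \right)} = 2 Q \left(-703 + Q\right)$ ($U{\left(Q \right)} = \left(-703 + Q\right) 2 Q = 2 Q \left(-703 + Q\right)$)
$u = -18812$ ($u = -912 - 17900 = -18812$)
$U{\left(-1738 \right)} - u = 2 \left(-1738\right) \left(-703 - 1738\right) - -18812 = 2 \left(-1738\right) \left(-2441\right) + 18812 = 8484916 + 18812 = 8503728$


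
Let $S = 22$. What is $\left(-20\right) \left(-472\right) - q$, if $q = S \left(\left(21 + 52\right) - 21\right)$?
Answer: $8296$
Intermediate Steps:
$q = 1144$ ($q = 22 \left(\left(21 + 52\right) - 21\right) = 22 \left(73 - 21\right) = 22 \cdot 52 = 1144$)
$\left(-20\right) \left(-472\right) - q = \left(-20\right) \left(-472\right) - 1144 = 9440 - 1144 = 8296$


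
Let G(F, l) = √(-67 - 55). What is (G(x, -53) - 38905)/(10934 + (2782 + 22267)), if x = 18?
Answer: -38905/35983 + I*√122/35983 ≈ -1.0812 + 0.00030696*I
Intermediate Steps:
G(F, l) = I*√122 (G(F, l) = √(-122) = I*√122)
(G(x, -53) - 38905)/(10934 + (2782 + 22267)) = (I*√122 - 38905)/(10934 + (2782 + 22267)) = (-38905 + I*√122)/(10934 + 25049) = (-38905 + I*√122)/35983 = (-38905 + I*√122)*(1/35983) = -38905/35983 + I*√122/35983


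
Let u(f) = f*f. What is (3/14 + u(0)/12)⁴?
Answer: 81/38416 ≈ 0.0021085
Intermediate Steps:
u(f) = f²
(3/14 + u(0)/12)⁴ = (3/14 + 0²/12)⁴ = (3*(1/14) + 0*(1/12))⁴ = (3/14 + 0)⁴ = (3/14)⁴ = 81/38416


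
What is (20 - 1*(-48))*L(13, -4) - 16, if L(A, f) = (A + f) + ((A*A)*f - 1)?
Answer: -45440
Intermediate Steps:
L(A, f) = -1 + A + f + f*A² (L(A, f) = (A + f) + (A²*f - 1) = (A + f) + (f*A² - 1) = (A + f) + (-1 + f*A²) = -1 + A + f + f*A²)
(20 - 1*(-48))*L(13, -4) - 16 = (20 - 1*(-48))*(-1 + 13 - 4 - 4*13²) - 16 = (20 + 48)*(-1 + 13 - 4 - 4*169) - 16 = 68*(-1 + 13 - 4 - 676) - 16 = 68*(-668) - 16 = -45424 - 16 = -45440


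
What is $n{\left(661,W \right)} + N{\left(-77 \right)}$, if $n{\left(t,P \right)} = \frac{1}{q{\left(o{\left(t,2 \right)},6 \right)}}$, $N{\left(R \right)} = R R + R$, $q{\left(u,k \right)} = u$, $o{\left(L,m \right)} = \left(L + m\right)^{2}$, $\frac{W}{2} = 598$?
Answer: $\frac{2572357789}{439569} \approx 5852.0$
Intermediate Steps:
$W = 1196$ ($W = 2 \cdot 598 = 1196$)
$N{\left(R \right)} = R + R^{2}$ ($N{\left(R \right)} = R^{2} + R = R + R^{2}$)
$n{\left(t,P \right)} = \frac{1}{\left(2 + t\right)^{2}}$ ($n{\left(t,P \right)} = \frac{1}{\left(t + 2\right)^{2}} = \frac{1}{\left(2 + t\right)^{2}}$)
$n{\left(661,W \right)} + N{\left(-77 \right)} = \frac{1}{\left(2 + 661\right)^{2}} - 77 \left(1 - 77\right) = \frac{1}{439569} - -5852 = \frac{1}{439569} + 5852 = \frac{2572357789}{439569}$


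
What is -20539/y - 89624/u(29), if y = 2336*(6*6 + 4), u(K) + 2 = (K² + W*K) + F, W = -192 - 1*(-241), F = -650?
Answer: -168150687/3008768 ≈ -55.887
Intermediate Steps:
W = 49 (W = -192 + 241 = 49)
u(K) = -652 + K² + 49*K (u(K) = -2 + ((K² + 49*K) - 650) = -2 + (-650 + K² + 49*K) = -652 + K² + 49*K)
y = 93440 (y = 2336*(36 + 4) = 2336*40 = 93440)
-20539/y - 89624/u(29) = -20539/93440 - 89624/(-652 + 29² + 49*29) = -20539*1/93440 - 89624/(-652 + 841 + 1421) = -20539/93440 - 89624/1610 = -20539/93440 - 89624*1/1610 = -20539/93440 - 44812/805 = -168150687/3008768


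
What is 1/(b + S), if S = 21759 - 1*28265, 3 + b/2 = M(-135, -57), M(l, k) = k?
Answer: -1/6626 ≈ -0.00015092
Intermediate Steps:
b = -120 (b = -6 + 2*(-57) = -6 - 114 = -120)
S = -6506 (S = 21759 - 28265 = -6506)
1/(b + S) = 1/(-120 - 6506) = 1/(-6626) = -1/6626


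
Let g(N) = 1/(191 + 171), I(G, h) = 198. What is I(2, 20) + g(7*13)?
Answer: 71677/362 ≈ 198.00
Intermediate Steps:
g(N) = 1/362
I(2, 20) + g(7*13) = 198 + 1/362 = 71677/362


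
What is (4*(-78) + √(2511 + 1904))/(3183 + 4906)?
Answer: -312/8089 + √4415/8089 ≈ -0.030357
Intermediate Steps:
(4*(-78) + √(2511 + 1904))/(3183 + 4906) = (-312 + √4415)/8089 = (-312 + √4415)*(1/8089) = -312/8089 + √4415/8089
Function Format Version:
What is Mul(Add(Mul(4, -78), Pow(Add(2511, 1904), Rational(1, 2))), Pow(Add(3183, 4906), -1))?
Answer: Add(Rational(-312, 8089), Mul(Rational(1, 8089), Pow(4415, Rational(1, 2)))) ≈ -0.030357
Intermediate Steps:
Mul(Add(Mul(4, -78), Pow(Add(2511, 1904), Rational(1, 2))), Pow(Add(3183, 4906), -1)) = Mul(Add(-312, Pow(4415, Rational(1, 2))), Pow(8089, -1)) = Mul(Add(-312, Pow(4415, Rational(1, 2))), Rational(1, 8089)) = Add(Rational(-312, 8089), Mul(Rational(1, 8089), Pow(4415, Rational(1, 2))))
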